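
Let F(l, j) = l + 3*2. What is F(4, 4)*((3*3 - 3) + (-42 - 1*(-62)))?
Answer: 260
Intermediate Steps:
F(l, j) = 6 + l (F(l, j) = l + 6 = 6 + l)
F(4, 4)*((3*3 - 3) + (-42 - 1*(-62))) = (6 + 4)*((3*3 - 3) + (-42 - 1*(-62))) = 10*((9 - 3) + (-42 + 62)) = 10*(6 + 20) = 10*26 = 260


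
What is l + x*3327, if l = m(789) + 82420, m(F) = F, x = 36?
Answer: 202981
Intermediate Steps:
l = 83209 (l = 789 + 82420 = 83209)
l + x*3327 = 83209 + 36*3327 = 83209 + 119772 = 202981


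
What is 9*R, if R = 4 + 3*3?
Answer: 117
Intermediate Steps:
R = 13 (R = 4 + 9 = 13)
9*R = 9*13 = 117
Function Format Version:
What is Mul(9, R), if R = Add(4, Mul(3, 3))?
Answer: 117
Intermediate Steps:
R = 13 (R = Add(4, 9) = 13)
Mul(9, R) = Mul(9, 13) = 117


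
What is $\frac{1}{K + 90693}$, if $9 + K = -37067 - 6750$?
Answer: $\frac{1}{46867} \approx 2.1337 \cdot 10^{-5}$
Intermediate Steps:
$K = -43826$ ($K = -9 - 43817 = -43826$)
$\frac{1}{K + 90693} = \frac{1}{-43826 + 90693} = \frac{1}{46867}$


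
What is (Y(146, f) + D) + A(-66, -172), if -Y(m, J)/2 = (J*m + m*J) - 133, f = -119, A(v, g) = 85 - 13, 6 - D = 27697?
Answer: 42143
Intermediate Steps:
D = -27691 (D = 6 - 1*27697 = 6 - 27697 = -27691)
A(v, g) = 72
Y(m, J) = 266 - 4*J*m (Y(m, J) = -2*((J*m + m*J) - 133) = -2*((J*m + J*m) - 133) = -2*(2*J*m - 133) = -2*(-133 + 2*J*m) = 266 - 4*J*m)
(Y(146, f) + D) + A(-66, -172) = ((266 - 4*(-119)*146) - 27691) + 72 = ((266 + 69496) - 27691) + 72 = (69762 - 27691) + 72 = 42071 + 72 = 42143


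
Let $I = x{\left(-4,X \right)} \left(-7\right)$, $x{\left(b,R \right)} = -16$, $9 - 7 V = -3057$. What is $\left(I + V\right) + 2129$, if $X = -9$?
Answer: $2679$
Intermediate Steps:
$V = 438$ ($V = \frac{9}{7} - - \frac{3057}{7} = \frac{9}{7} + \frac{3057}{7} = 438$)
$I = 112$ ($I = \left(-16\right) \left(-7\right) = 112$)
$\left(I + V\right) + 2129 = \left(112 + 438\right) + 2129 = 550 + 2129 = 2679$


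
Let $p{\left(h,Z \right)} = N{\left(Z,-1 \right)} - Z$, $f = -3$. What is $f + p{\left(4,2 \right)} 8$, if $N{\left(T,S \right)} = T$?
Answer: $-3$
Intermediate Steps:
$p{\left(h,Z \right)} = 0$ ($p{\left(h,Z \right)} = Z - Z = 0$)
$f + p{\left(4,2 \right)} 8 = -3 + 0 \cdot 8 = -3 + 0 = -3$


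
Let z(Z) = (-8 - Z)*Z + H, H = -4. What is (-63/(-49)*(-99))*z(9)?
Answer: 139887/7 ≈ 19984.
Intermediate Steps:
z(Z) = -4 + Z*(-8 - Z) (z(Z) = (-8 - Z)*Z - 4 = Z*(-8 - Z) - 4 = -4 + Z*(-8 - Z))
(-63/(-49)*(-99))*z(9) = (-63/(-49)*(-99))*(-4 - 1*9² - 8*9) = (-63*(-1/49)*(-99))*(-4 - 1*81 - 72) = ((9/7)*(-99))*(-4 - 81 - 72) = -891/7*(-157) = 139887/7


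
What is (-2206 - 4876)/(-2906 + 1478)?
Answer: 3541/714 ≈ 4.9594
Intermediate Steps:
(-2206 - 4876)/(-2906 + 1478) = -7082/(-1428) = -7082*(-1/1428) = 3541/714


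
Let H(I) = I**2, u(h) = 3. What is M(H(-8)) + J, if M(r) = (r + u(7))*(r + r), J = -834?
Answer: 7742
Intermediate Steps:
M(r) = 2*r*(3 + r) (M(r) = (r + 3)*(r + r) = (3 + r)*(2*r) = 2*r*(3 + r))
M(H(-8)) + J = 2*(-8)**2*(3 + (-8)**2) - 834 = 2*64*(3 + 64) - 834 = 2*64*67 - 834 = 8576 - 834 = 7742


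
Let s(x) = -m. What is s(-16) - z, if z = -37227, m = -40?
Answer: 37267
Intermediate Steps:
s(x) = 40 (s(x) = -1*(-40) = 40)
s(-16) - z = 40 - 1*(-37227) = 40 + 37227 = 37267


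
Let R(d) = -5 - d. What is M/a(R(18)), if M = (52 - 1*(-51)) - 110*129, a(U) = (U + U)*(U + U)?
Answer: -14087/2116 ≈ -6.6574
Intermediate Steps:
a(U) = 4*U**2 (a(U) = (2*U)*(2*U) = 4*U**2)
M = -14087 (M = (52 + 51) - 14190 = 103 - 14190 = -14087)
M/a(R(18)) = -14087*1/(4*(-5 - 1*18)**2) = -14087*1/(4*(-5 - 18)**2) = -14087/(4*(-23)**2) = -14087/(4*529) = -14087/2116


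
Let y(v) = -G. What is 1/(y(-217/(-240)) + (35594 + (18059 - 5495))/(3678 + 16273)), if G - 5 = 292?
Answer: -19951/5877289 ≈ -0.0033946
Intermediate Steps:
G = 297 (G = 5 + 292 = 297)
y(v) = -297 (y(v) = -1*297 = -297)
1/(y(-217/(-240)) + (35594 + (18059 - 5495))/(3678 + 16273)) = 1/(-297 + (35594 + (18059 - 5495))/(3678 + 16273)) = 1/(-297 + (35594 + 12564)/19951) = 1/(-297 + 48158*(1/19951)) = 1/(-297 + 48158/19951) = 1/(-5877289/19951) = -19951/5877289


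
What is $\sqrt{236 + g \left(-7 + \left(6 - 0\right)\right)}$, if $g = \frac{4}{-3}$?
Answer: $\frac{2 \sqrt{534}}{3} \approx 15.406$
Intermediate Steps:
$g = - \frac{4}{3}$ ($g = 4 \left(- \frac{1}{3}\right) = - \frac{4}{3} \approx -1.3333$)
$\sqrt{236 + g \left(-7 + \left(6 - 0\right)\right)} = \sqrt{236 - \frac{4 \left(-7 + \left(6 - 0\right)\right)}{3}} = \sqrt{236 - \frac{4 \left(-7 + \left(6 + 0\right)\right)}{3}} = \sqrt{236 - \frac{4 \left(-7 + 6\right)}{3}} = \sqrt{236 - - \frac{4}{3}} = \sqrt{236 + \frac{4}{3}} = \sqrt{\frac{712}{3}} = \frac{2 \sqrt{534}}{3}$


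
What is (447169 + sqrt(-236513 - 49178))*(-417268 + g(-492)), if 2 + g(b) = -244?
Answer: -186699317866 - 417514*I*sqrt(285691) ≈ -1.867e+11 - 2.2316e+8*I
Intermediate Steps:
g(b) = -246 (g(b) = -2 - 244 = -246)
(447169 + sqrt(-236513 - 49178))*(-417268 + g(-492)) = (447169 + sqrt(-236513 - 49178))*(-417268 - 246) = (447169 + sqrt(-285691))*(-417514) = (447169 + I*sqrt(285691))*(-417514) = -186699317866 - 417514*I*sqrt(285691)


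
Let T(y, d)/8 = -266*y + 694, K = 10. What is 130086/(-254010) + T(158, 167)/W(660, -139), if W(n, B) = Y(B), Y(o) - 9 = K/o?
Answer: -1945887783801/52537735 ≈ -37038.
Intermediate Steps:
T(y, d) = 5552 - 2128*y (T(y, d) = 8*(-266*y + 694) = 8*(694 - 266*y) = 5552 - 2128*y)
Y(o) = 9 + 10/o
W(n, B) = 9 + 10/B
130086/(-254010) + T(158, 167)/W(660, -139) = 130086/(-254010) + (5552 - 2128*158)/(9 + 10/(-139)) = 130086*(-1/254010) + (5552 - 336224)/(9 + 10*(-1/139)) = -21681/42335 - 330672/(9 - 10/139) = -21681/42335 - 330672/1241/139 = -21681/42335 - 330672*139/1241 = -21681/42335 - 45963408/1241 = -1945887783801/52537735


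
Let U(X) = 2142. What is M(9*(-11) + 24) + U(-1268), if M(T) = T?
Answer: 2067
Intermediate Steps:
M(9*(-11) + 24) + U(-1268) = (9*(-11) + 24) + 2142 = (-99 + 24) + 2142 = -75 + 2142 = 2067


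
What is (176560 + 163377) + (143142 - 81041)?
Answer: 402038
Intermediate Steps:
(176560 + 163377) + (143142 - 81041) = 339937 + 62101 = 402038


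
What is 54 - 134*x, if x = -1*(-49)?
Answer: -6512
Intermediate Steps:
x = 49
54 - 134*x = 54 - 134*49 = 54 - 6566 = -6512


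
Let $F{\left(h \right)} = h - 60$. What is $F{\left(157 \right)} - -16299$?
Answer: $16396$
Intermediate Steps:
$F{\left(h \right)} = -60 + h$
$F{\left(157 \right)} - -16299 = \left(-60 + 157\right) - -16299 = 97 + 16299 = 16396$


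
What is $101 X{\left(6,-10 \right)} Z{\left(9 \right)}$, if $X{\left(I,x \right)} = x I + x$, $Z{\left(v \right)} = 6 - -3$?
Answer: $-63630$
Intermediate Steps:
$Z{\left(v \right)} = 9$ ($Z{\left(v \right)} = 6 + 3 = 9$)
$X{\left(I,x \right)} = x + I x$ ($X{\left(I,x \right)} = I x + x = x + I x$)
$101 X{\left(6,-10 \right)} Z{\left(9 \right)} = 101 \left(- 10 \left(1 + 6\right)\right) 9 = 101 \left(\left(-10\right) 7\right) 9 = 101 \left(-70\right) 9 = \left(-7070\right) 9 = -63630$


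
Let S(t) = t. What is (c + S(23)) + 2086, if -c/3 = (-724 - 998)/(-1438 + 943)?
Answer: 115421/55 ≈ 2098.6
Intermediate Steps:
c = -574/55 (c = -3*(-724 - 998)/(-1438 + 943) = -(-5166)/(-495) = -(-5166)*(-1)/495 = -3*574/165 = -574/55 ≈ -10.436)
(c + S(23)) + 2086 = (-574/55 + 23) + 2086 = 691/55 + 2086 = 115421/55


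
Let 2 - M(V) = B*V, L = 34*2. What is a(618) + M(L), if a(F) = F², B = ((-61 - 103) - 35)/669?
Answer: 255522026/669 ≈ 3.8195e+5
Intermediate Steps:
L = 68
B = -199/669 (B = (-164 - 35)*(1/669) = -199*1/669 = -199/669 ≈ -0.29746)
M(V) = 2 + 199*V/669 (M(V) = 2 - (-199)*V/669 = 2 + 199*V/669)
a(618) + M(L) = 618² + (2 + (199/669)*68) = 381924 + (2 + 13532/669) = 381924 + 14870/669 = 255522026/669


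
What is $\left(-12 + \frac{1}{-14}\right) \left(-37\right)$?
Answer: $\frac{6253}{14} \approx 446.64$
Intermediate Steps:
$\left(-12 + \frac{1}{-14}\right) \left(-37\right) = \left(-12 - \frac{1}{14}\right) \left(-37\right) = \left(- \frac{169}{14}\right) \left(-37\right) = \frac{6253}{14}$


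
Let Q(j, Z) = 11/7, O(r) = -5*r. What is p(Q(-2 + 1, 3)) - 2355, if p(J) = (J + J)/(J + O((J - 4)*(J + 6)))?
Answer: -5395228/2291 ≈ -2355.0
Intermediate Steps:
Q(j, Z) = 11/7 (Q(j, Z) = 11*(⅐) = 11/7)
p(J) = 2*J/(J - 5*(-4 + J)*(6 + J)) (p(J) = (J + J)/(J - 5*(J - 4)*(J + 6)) = (2*J)/(J - 5*(-4 + J)*(6 + J)) = 2*J/(J - 5*(-4 + J)*(6 + J)))
p(Q(-2 + 1, 3)) - 2355 = 2*(11/7)/(120 - 9*11/7 - 5*(11/7)²) - 2355 = 2*(11/7)/(120 - 99/7 - 5*121/49) - 2355 = 2*(11/7)/(120 - 99/7 - 605/49) - 2355 = 2*(11/7)/(4582/49) - 2355 = 2*(11/7)*(49/4582) - 2355 = 77/2291 - 2355 = -5395228/2291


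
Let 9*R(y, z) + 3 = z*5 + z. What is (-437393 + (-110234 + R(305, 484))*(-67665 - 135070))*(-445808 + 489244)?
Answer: 2903588576666056/3 ≈ 9.6786e+14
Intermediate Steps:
R(y, z) = -⅓ + 2*z/3 (R(y, z) = -⅓ + (z*5 + z)/9 = -⅓ + (5*z + z)/9 = -⅓ + (6*z)/9 = -⅓ + 2*z/3)
(-437393 + (-110234 + R(305, 484))*(-67665 - 135070))*(-445808 + 489244) = (-437393 + (-110234 + (-⅓ + (⅔)*484))*(-67665 - 135070))*(-445808 + 489244) = (-437393 + (-110234 + (-⅓ + 968/3))*(-202735))*43436 = (-437393 + (-110234 + 967/3)*(-202735))*43436 = (-437393 - 329735/3*(-202735))*43436 = (-437393 + 66848825225/3)*43436 = (66847513046/3)*43436 = 2903588576666056/3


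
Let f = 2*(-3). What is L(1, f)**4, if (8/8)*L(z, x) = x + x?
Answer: 20736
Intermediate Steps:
f = -6
L(z, x) = 2*x (L(z, x) = x + x = 2*x)
L(1, f)**4 = (2*(-6))**4 = (-12)**4 = 20736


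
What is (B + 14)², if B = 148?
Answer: 26244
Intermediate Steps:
(B + 14)² = (148 + 14)² = 162² = 26244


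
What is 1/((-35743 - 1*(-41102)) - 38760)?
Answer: -1/33401 ≈ -2.9939e-5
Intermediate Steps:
1/((-35743 - 1*(-41102)) - 38760) = 1/((-35743 + 41102) - 38760) = 1/(5359 - 38760) = 1/(-33401) = -1/33401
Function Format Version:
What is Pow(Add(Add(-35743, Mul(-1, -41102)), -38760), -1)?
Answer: Rational(-1, 33401) ≈ -2.9939e-5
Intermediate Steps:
Pow(Add(Add(-35743, Mul(-1, -41102)), -38760), -1) = Pow(Add(Add(-35743, 41102), -38760), -1) = Pow(Add(5359, -38760), -1) = Pow(-33401, -1) = Rational(-1, 33401)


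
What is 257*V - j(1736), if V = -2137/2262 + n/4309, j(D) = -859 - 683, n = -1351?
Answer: 11877885421/9746958 ≈ 1218.6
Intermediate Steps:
j(D) = -1542
V = -12264295/9746958 (V = -2137/2262 - 1351/4309 = -12264295/9746958 ≈ -1.2583)
257*V - j(1736) = 257*(-12264295/9746958) - 1*(-1542) = -3151923815/9746958 + 1542 = 11877885421/9746958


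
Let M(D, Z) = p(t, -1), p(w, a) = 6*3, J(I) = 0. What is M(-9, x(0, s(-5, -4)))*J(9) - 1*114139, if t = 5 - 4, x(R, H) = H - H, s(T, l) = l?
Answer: -114139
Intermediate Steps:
x(R, H) = 0
t = 1
p(w, a) = 18
M(D, Z) = 18
M(-9, x(0, s(-5, -4)))*J(9) - 1*114139 = 18*0 - 1*114139 = 0 - 114139 = -114139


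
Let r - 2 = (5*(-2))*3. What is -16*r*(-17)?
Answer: -7616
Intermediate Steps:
r = -28 (r = 2 + (5*(-2))*3 = 2 - 10*3 = 2 - 30 = -28)
-16*r*(-17) = -16*(-28)*(-17) = 448*(-17) = -7616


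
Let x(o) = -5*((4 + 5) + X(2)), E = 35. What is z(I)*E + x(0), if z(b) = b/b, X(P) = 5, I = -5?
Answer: -35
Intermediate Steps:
x(o) = -70 (x(o) = -5*((4 + 5) + 5) = -5*(9 + 5) = -5*14 = -70)
z(b) = 1
z(I)*E + x(0) = 1*35 - 70 = 35 - 70 = -35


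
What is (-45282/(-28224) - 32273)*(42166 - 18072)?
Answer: -261255794045/336 ≈ -7.7755e+8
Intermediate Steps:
(-45282/(-28224) - 32273)*(42166 - 18072) = (-45282*(-1/28224) - 32273)*24094 = (7547/4704 - 32273)*24094 = -151804645/4704*24094 = -261255794045/336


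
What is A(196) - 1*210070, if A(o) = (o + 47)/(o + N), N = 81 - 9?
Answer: -56298517/268 ≈ -2.1007e+5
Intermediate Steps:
N = 72
A(o) = (47 + o)/(72 + o) (A(o) = (o + 47)/(o + 72) = (47 + o)/(72 + o))
A(196) - 1*210070 = (47 + 196)/(72 + 196) - 1*210070 = 243/268 - 210070 = -56298517/268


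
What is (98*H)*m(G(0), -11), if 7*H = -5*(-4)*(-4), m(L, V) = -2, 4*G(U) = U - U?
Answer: 2240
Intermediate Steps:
G(U) = 0 (G(U) = (U - U)/4 = (1/4)*0 = 0)
H = -80/7 (H = (-5*(-4)*(-4))/7 = (20*(-4))/7 = (1/7)*(-80) = -80/7 ≈ -11.429)
(98*H)*m(G(0), -11) = (98*(-80/7))*(-2) = -1120*(-2) = 2240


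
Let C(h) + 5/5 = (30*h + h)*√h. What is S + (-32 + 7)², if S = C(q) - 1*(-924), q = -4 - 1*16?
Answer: 1548 - 1240*I*√5 ≈ 1548.0 - 2772.7*I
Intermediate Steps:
q = -20 (q = -4 - 16 = -20)
C(h) = -1 + 31*h^(3/2) (C(h) = -1 + (30*h + h)*√h = -1 + (31*h)*√h = -1 + 31*h^(3/2))
S = 923 - 1240*I*√5 (S = (-1 + 31*(-20)^(3/2)) - 1*(-924) = (-1 + 31*(-40*I*√5)) + 924 = (-1 - 1240*I*√5) + 924 = 923 - 1240*I*√5 ≈ 923.0 - 2772.7*I)
S + (-32 + 7)² = (923 - 1240*I*√5) + (-32 + 7)² = (923 - 1240*I*√5) + (-25)² = (923 - 1240*I*√5) + 625 = 1548 - 1240*I*√5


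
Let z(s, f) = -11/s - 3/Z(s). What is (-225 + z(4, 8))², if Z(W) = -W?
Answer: 51529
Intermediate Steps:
z(s, f) = -8/s (z(s, f) = -11/s - 3*(-1/s) = -11/s - (-3)/s = -11/s + 3/s = -8/s)
(-225 + z(4, 8))² = (-225 - 8/4)² = (-225 - 8*¼)² = (-225 - 2)² = (-227)² = 51529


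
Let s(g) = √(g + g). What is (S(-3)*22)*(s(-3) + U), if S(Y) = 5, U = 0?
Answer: 110*I*√6 ≈ 269.44*I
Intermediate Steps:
s(g) = √2*√g (s(g) = √(2*g) = √2*√g)
(S(-3)*22)*(s(-3) + U) = (5*22)*(√2*√(-3) + 0) = 110*(√2*(I*√3) + 0) = 110*(I*√6 + 0) = 110*(I*√6) = 110*I*√6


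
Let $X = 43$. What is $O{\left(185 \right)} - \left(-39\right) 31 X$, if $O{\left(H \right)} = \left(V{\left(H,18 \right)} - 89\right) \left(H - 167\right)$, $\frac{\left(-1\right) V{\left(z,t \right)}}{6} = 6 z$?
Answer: $-69495$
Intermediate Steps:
$V{\left(z,t \right)} = - 36 z$ ($V{\left(z,t \right)} = - 6 \cdot 6 z = - 36 z$)
$O{\left(H \right)} = \left(-167 + H\right) \left(-89 - 36 H\right)$ ($O{\left(H \right)} = \left(- 36 H - 89\right) \left(H - 167\right) = \left(-89 - 36 H\right) \left(-167 + H\right) = \left(-167 + H\right) \left(-89 - 36 H\right)$)
$O{\left(185 \right)} - \left(-39\right) 31 X = \left(14863 - 36 \cdot 185^{2} + 5923 \cdot 185\right) - \left(-39\right) 31 \cdot 43 = \left(14863 - 1232100 + 1095755\right) - \left(-1209\right) 43 = \left(14863 - 1232100 + 1095755\right) - -51987 = -121482 + 51987 = -69495$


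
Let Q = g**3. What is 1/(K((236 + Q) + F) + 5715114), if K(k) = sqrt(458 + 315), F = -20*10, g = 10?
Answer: 5715114/32662528032223 - sqrt(773)/32662528032223 ≈ 1.7497e-7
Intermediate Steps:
F = -200
Q = 1000 (Q = 10**3 = 1000)
K(k) = sqrt(773)
1/(K((236 + Q) + F) + 5715114) = 1/(sqrt(773) + 5715114) = 1/(5715114 + sqrt(773))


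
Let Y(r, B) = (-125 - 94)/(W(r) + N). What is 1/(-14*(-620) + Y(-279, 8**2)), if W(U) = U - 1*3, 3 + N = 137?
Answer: 148/1284859 ≈ 0.00011519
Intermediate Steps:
N = 134 (N = -3 + 137 = 134)
W(U) = -3 + U (W(U) = U - 3 = -3 + U)
Y(r, B) = -219/(131 + r) (Y(r, B) = (-125 - 94)/((-3 + r) + 134) = -219/(131 + r))
1/(-14*(-620) + Y(-279, 8**2)) = 1/(-14*(-620) - 219/(131 - 279)) = 1/(8680 - 219/(-148)) = 1/(8680 - 219*(-1/148)) = 1/(8680 + 219/148) = 1/(1284859/148) = 148/1284859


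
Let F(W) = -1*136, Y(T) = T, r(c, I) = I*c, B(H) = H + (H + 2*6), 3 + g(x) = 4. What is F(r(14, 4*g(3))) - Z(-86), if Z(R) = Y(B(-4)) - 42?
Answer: -98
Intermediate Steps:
g(x) = 1 (g(x) = -3 + 4 = 1)
B(H) = 12 + 2*H (B(H) = H + (H + 12) = H + (12 + H) = 12 + 2*H)
F(W) = -136
Z(R) = -38 (Z(R) = (12 + 2*(-4)) - 42 = (12 - 8) - 42 = 4 - 42 = -38)
F(r(14, 4*g(3))) - Z(-86) = -136 - 1*(-38) = -136 + 38 = -98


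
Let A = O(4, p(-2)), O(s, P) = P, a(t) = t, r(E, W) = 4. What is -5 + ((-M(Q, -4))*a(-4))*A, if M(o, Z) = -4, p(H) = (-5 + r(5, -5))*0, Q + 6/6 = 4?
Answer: -5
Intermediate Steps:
Q = 3 (Q = -1 + 4 = 3)
p(H) = 0 (p(H) = (-5 + 4)*0 = -1*0 = 0)
A = 0
-5 + ((-M(Q, -4))*a(-4))*A = -5 + (-1*(-4)*(-4))*0 = -5 + (4*(-4))*0 = -5 - 16*0 = -5 + 0 = -5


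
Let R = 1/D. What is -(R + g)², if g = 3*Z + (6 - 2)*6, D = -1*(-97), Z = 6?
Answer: -16605625/9409 ≈ -1764.9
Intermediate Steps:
D = 97
g = 42 (g = 3*6 + (6 - 2)*6 = 18 + 4*6 = 18 + 24 = 42)
R = 1/97 ≈ 0.010309
-(R + g)² = -(1/97 + 42)² = -(4075/97)² = -1*16605625/9409 = -16605625/9409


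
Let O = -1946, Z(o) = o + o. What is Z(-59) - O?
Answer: 1828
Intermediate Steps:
Z(o) = 2*o
Z(-59) - O = 2*(-59) - 1*(-1946) = -118 + 1946 = 1828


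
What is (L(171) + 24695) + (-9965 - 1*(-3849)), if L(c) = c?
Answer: 18750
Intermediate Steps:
(L(171) + 24695) + (-9965 - 1*(-3849)) = (171 + 24695) + (-9965 - 1*(-3849)) = 24866 + (-9965 + 3849) = 24866 - 6116 = 18750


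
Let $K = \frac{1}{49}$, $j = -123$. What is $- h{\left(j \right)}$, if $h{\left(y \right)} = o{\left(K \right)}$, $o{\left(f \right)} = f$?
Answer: $- \frac{1}{49} \approx -0.020408$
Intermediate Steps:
$K = \frac{1}{49} \approx 0.020408$
$h{\left(y \right)} = \frac{1}{49}$
$- h{\left(j \right)} = \left(-1\right) \frac{1}{49} = - \frac{1}{49}$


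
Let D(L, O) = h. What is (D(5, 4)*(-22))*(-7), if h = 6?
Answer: 924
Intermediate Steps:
D(L, O) = 6
(D(5, 4)*(-22))*(-7) = (6*(-22))*(-7) = -132*(-7) = 924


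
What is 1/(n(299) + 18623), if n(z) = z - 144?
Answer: 1/18778 ≈ 5.3254e-5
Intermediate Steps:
n(z) = -144 + z
1/(n(299) + 18623) = 1/((-144 + 299) + 18623) = 1/(155 + 18623) = 1/18778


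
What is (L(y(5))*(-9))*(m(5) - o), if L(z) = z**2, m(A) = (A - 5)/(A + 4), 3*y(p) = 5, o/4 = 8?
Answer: 800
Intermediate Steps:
o = 32 (o = 4*8 = 32)
y(p) = 5/3 (y(p) = (1/3)*5 = 5/3)
m(A) = (-5 + A)/(4 + A)
(L(y(5))*(-9))*(m(5) - o) = ((5/3)**2*(-9))*((-5 + 5)/(4 + 5) - 1*32) = ((25/9)*(-9))*(0/9 - 32) = -25*((1/9)*0 - 32) = -25*(0 - 32) = -25*(-32) = 800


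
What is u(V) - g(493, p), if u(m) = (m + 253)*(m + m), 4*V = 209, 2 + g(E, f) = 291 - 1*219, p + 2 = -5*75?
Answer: 254629/8 ≈ 31829.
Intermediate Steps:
p = -377 (p = -2 - 5*75 = -2 - 375 = -377)
g(E, f) = 70 (g(E, f) = -2 + (291 - 1*219) = -2 + (291 - 219) = -2 + 72 = 70)
V = 209/4 (V = (¼)*209 = 209/4 ≈ 52.250)
u(m) = 2*m*(253 + m) (u(m) = (253 + m)*(2*m) = 2*m*(253 + m))
u(V) - g(493, p) = 2*(209/4)*(253 + 209/4) - 1*70 = 2*(209/4)*(1221/4) - 70 = 255189/8 - 70 = 254629/8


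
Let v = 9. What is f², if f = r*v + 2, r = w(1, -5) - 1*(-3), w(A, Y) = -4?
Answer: 49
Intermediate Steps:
r = -1 (r = -4 - 1*(-3) = -4 + 3 = -1)
f = -7 (f = -1*9 + 2 = -9 + 2 = -7)
f² = (-7)² = 49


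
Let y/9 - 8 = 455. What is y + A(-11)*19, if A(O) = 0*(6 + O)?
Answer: 4167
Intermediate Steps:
y = 4167 (y = 72 + 9*455 = 72 + 4095 = 4167)
A(O) = 0
y + A(-11)*19 = 4167 + 0*19 = 4167 + 0 = 4167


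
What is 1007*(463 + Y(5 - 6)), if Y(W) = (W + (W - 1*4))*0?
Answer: 466241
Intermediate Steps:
Y(W) = 0 (Y(W) = (W + (W - 4))*0 = (W + (-4 + W))*0 = (-4 + 2*W)*0 = 0)
1007*(463 + Y(5 - 6)) = 1007*(463 + 0) = 1007*463 = 466241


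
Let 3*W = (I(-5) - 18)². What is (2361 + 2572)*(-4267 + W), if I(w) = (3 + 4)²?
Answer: -58406720/3 ≈ -1.9469e+7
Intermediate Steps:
I(w) = 49 (I(w) = 7² = 49)
W = 961/3 (W = (49 - 18)²/3 = (⅓)*31² = (⅓)*961 = 961/3 ≈ 320.33)
(2361 + 2572)*(-4267 + W) = (2361 + 2572)*(-4267 + 961/3) = 4933*(-11840/3) = -58406720/3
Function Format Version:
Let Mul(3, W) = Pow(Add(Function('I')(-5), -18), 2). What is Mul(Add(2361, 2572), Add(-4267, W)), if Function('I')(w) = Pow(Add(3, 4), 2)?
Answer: Rational(-58406720, 3) ≈ -1.9469e+7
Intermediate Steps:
Function('I')(w) = 49 (Function('I')(w) = Pow(7, 2) = 49)
W = Rational(961, 3) (W = Mul(Rational(1, 3), Pow(Add(49, -18), 2)) = Mul(Rational(1, 3), Pow(31, 2)) = Mul(Rational(1, 3), 961) = Rational(961, 3) ≈ 320.33)
Mul(Add(2361, 2572), Add(-4267, W)) = Mul(Add(2361, 2572), Add(-4267, Rational(961, 3))) = Mul(4933, Rational(-11840, 3)) = Rational(-58406720, 3)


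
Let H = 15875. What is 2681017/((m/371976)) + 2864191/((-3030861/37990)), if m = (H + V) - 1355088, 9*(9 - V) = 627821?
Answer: -136761623924103682/183891429453 ≈ -7.4371e+5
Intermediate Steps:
V = -627740/9 (V = 9 - ⅑*627821 = 9 - 627821/9 = -627740/9 ≈ -69749.)
m = -12680657/9 (m = (15875 - 627740/9) - 1355088 = -484865/9 - 1355088 = -12680657/9 ≈ -1.4090e+6)
2681017/((m/371976)) + 2864191/((-3030861/37990)) = 2681017/((-12680657/9/371976)) + 2864191/((-3030861/37990)) = 2681017/((-12680657/9*1/371976)) + 2864191/((-3030861*1/37990)) = 2681017/(-1152787/304344) + 2864191/(-3030861/37990) = 2681017*(-304344/1152787) + 2864191*(-37990/3030861) = -815951437848/1152787 - 108810616090/3030861 = -136761623924103682/183891429453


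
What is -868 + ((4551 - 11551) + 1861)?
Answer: -6007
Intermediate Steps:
-868 + ((4551 - 11551) + 1861) = -868 + (-7000 + 1861) = -868 - 5139 = -6007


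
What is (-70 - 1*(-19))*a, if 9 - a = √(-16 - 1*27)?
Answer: -459 + 51*I*√43 ≈ -459.0 + 334.43*I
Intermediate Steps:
a = 9 - I*√43 (a = 9 - √(-16 - 1*27) = 9 - √(-16 - 27) = 9 - √(-43) = 9 - I*√43 ≈ 9.0 - 6.5574*I)
(-70 - 1*(-19))*a = (-70 - 1*(-19))*(9 - I*√43) = (-70 + 19)*(9 - I*√43) = -51*(9 - I*√43) = -459 + 51*I*√43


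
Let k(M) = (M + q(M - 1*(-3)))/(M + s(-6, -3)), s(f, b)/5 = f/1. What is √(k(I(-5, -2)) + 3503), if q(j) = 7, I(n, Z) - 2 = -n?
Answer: √1852765/23 ≈ 59.181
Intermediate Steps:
I(n, Z) = 2 - n
s(f, b) = 5*f (s(f, b) = 5*(f/1) = 5*(f*1) = 5*f)
k(M) = (7 + M)/(-30 + M) (k(M) = (M + 7)/(M + 5*(-6)) = (7 + M)/(M - 30) = (7 + M)/(-30 + M))
√(k(I(-5, -2)) + 3503) = √((7 + (2 - 1*(-5)))/(-30 + (2 - 1*(-5))) + 3503) = √((7 + (2 + 5))/(-30 + (2 + 5)) + 3503) = √((7 + 7)/(-30 + 7) + 3503) = √(14/(-23) + 3503) = √(-1/23*14 + 3503) = √(-14/23 + 3503) = √(80555/23) = √1852765/23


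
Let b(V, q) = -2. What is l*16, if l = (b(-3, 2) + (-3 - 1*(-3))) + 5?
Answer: 48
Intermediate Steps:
l = 3 (l = (-2 + (-3 - 1*(-3))) + 5 = (-2 + (-3 + 3)) + 5 = (-2 + 0) + 5 = -2 + 5 = 3)
l*16 = 3*16 = 48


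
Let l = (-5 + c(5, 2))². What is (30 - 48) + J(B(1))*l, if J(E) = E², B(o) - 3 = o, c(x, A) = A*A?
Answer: -2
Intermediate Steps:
c(x, A) = A²
B(o) = 3 + o
l = 1 (l = (-5 + 2²)² = (-5 + 4)² = (-1)² = 1)
(30 - 48) + J(B(1))*l = (30 - 48) + (3 + 1)²*1 = -18 + 4²*1 = -18 + 16*1 = -18 + 16 = -2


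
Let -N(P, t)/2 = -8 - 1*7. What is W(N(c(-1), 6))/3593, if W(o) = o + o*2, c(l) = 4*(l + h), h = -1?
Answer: 90/3593 ≈ 0.025049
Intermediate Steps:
c(l) = -4 + 4*l (c(l) = 4*(l - 1) = 4*(-1 + l) = -4 + 4*l)
N(P, t) = 30 (N(P, t) = -2*(-8 - 1*7) = -2*(-8 - 7) = -2*(-15) = 30)
W(o) = 3*o (W(o) = o + 2*o = 3*o)
W(N(c(-1), 6))/3593 = (3*30)/3593 = 90*(1/3593) = 90/3593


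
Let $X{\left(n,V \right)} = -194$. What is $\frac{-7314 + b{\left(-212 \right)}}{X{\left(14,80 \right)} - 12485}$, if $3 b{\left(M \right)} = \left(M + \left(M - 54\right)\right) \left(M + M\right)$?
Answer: $- \frac{5830}{1227} \approx -4.7514$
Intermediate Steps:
$b{\left(M \right)} = \frac{2 M \left(-54 + 2 M\right)}{3}$ ($b{\left(M \right)} = \frac{\left(M + \left(M - 54\right)\right) \left(M + M\right)}{3} = \frac{\left(M + \left(-54 + M\right)\right) 2 M}{3} = \frac{\left(-54 + 2 M\right) 2 M}{3} = \frac{2 M \left(-54 + 2 M\right)}{3}$)
$\frac{-7314 + b{\left(-212 \right)}}{X{\left(14,80 \right)} - 12485} = \frac{-7314 + \frac{4}{3} \left(-212\right) \left(-27 - 212\right)}{-194 - 12485} = \frac{-7314 + \frac{4}{3} \left(-212\right) \left(-239\right)}{-12679} = \left(-7314 + \frac{202672}{3}\right) \left(- \frac{1}{12679}\right) = \frac{180730}{3} \left(- \frac{1}{12679}\right) = - \frac{5830}{1227}$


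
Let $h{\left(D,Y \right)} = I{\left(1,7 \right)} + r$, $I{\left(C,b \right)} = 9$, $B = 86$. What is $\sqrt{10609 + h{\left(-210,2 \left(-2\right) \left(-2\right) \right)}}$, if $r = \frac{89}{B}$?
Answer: $\frac{\sqrt{78538382}}{86} \approx 103.05$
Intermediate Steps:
$r = \frac{89}{86} \approx 1.0349$
$h{\left(D,Y \right)} = \frac{863}{86}$ ($h{\left(D,Y \right)} = 9 + \frac{89}{86} = \frac{863}{86}$)
$\sqrt{10609 + h{\left(-210,2 \left(-2\right) \left(-2\right) \right)}} = \sqrt{10609 + \frac{863}{86}} = \sqrt{\frac{913237}{86}} = \frac{\sqrt{78538382}}{86}$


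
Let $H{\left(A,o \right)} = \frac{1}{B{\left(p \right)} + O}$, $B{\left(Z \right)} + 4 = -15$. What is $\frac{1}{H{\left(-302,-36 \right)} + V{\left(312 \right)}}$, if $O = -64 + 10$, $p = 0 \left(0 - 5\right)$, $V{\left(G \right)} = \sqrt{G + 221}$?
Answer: $\frac{73}{2840356} + \frac{5329 \sqrt{533}}{2840356} \approx 0.043341$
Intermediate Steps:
$V{\left(G \right)} = \sqrt{221 + G}$
$p = 0$ ($p = 0 \left(-5\right) = 0$)
$B{\left(Z \right)} = -19$ ($B{\left(Z \right)} = -4 - 15 = -19$)
$O = -54$
$H{\left(A,o \right)} = - \frac{1}{73}$ ($H{\left(A,o \right)} = \frac{1}{-19 - 54} = \frac{1}{-73} = - \frac{1}{73}$)
$\frac{1}{H{\left(-302,-36 \right)} + V{\left(312 \right)}} = \frac{1}{- \frac{1}{73} + \sqrt{221 + 312}} = \frac{1}{- \frac{1}{73} + \sqrt{533}}$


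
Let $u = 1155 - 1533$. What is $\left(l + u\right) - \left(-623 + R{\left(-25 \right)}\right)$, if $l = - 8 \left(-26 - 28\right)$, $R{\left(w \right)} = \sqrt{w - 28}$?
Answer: $677 - i \sqrt{53} \approx 677.0 - 7.2801 i$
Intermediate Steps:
$u = -378$ ($u = 1155 - 1533 = -378$)
$R{\left(w \right)} = \sqrt{-28 + w}$
$l = 432$ ($l = \left(-8\right) \left(-54\right) = 432$)
$\left(l + u\right) - \left(-623 + R{\left(-25 \right)}\right) = \left(432 - 378\right) + \left(623 - \sqrt{-28 - 25}\right) = 54 + \left(623 - \sqrt{-53}\right) = 54 + \left(623 - i \sqrt{53}\right) = 677 - i \sqrt{53}$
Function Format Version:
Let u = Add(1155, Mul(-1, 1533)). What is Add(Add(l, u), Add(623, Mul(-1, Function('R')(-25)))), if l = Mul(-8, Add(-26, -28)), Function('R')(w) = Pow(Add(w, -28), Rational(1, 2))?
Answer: Add(677, Mul(-1, I, Pow(53, Rational(1, 2)))) ≈ Add(677.00, Mul(-7.2801, I))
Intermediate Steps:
u = -378 (u = Add(1155, -1533) = -378)
Function('R')(w) = Pow(Add(-28, w), Rational(1, 2))
l = 432 (l = Mul(-8, -54) = 432)
Add(Add(l, u), Add(623, Mul(-1, Function('R')(-25)))) = Add(Add(432, -378), Add(623, Mul(-1, Pow(Add(-28, -25), Rational(1, 2))))) = Add(54, Add(623, Mul(-1, Pow(-53, Rational(1, 2))))) = Add(54, Add(623, Mul(-1, Mul(I, Pow(53, Rational(1, 2)))))) = Add(54, Add(623, Mul(-1, I, Pow(53, Rational(1, 2))))) = Add(677, Mul(-1, I, Pow(53, Rational(1, 2))))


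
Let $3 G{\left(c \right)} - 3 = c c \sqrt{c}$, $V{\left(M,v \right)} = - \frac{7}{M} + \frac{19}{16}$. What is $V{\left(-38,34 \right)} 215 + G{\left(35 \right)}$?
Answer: $\frac{89959}{304} + \frac{1225 \sqrt{35}}{3} \approx 2711.6$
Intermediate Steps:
$V{\left(M,v \right)} = \frac{19}{16} - \frac{7}{M}$ ($V{\left(M,v \right)} = - \frac{7}{M} + 19 \cdot \frac{1}{16} = - \frac{7}{M} + \frac{19}{16} = \frac{19}{16} - \frac{7}{M}$)
$G{\left(c \right)} = 1 + \frac{c^{\frac{5}{2}}}{3}$ ($G{\left(c \right)} = 1 + \frac{c c \sqrt{c}}{3} = 1 + \frac{c^{2} \sqrt{c}}{3} = 1 + \frac{c^{\frac{5}{2}}}{3}$)
$V{\left(-38,34 \right)} 215 + G{\left(35 \right)} = \left(\frac{19}{16} - \frac{7}{-38}\right) 215 + \left(1 + \frac{35^{\frac{5}{2}}}{3}\right) = \left(\frac{19}{16} - - \frac{7}{38}\right) 215 + \left(1 + \frac{1225 \sqrt{35}}{3}\right) = \left(\frac{19}{16} + \frac{7}{38}\right) 215 + \left(1 + \frac{1225 \sqrt{35}}{3}\right) = \frac{417}{304} \cdot 215 + \left(1 + \frac{1225 \sqrt{35}}{3}\right) = \frac{89655}{304} + \left(1 + \frac{1225 \sqrt{35}}{3}\right) = \frac{89959}{304} + \frac{1225 \sqrt{35}}{3}$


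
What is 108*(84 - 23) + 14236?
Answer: 20824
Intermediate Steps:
108*(84 - 23) + 14236 = 108*61 + 14236 = 6588 + 14236 = 20824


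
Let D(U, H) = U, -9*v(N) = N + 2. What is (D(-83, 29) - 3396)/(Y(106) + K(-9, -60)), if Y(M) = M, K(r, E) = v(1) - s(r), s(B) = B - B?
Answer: -10437/317 ≈ -32.924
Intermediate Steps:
v(N) = -2/9 - N/9 (v(N) = -(N + 2)/9 = -(2 + N)/9 = -2/9 - N/9)
s(B) = 0
K(r, E) = -⅓ (K(r, E) = (-2/9 - ⅑*1) - 1*0 = (-2/9 - ⅑) + 0 = -⅓ + 0 = -⅓)
(D(-83, 29) - 3396)/(Y(106) + K(-9, -60)) = (-83 - 3396)/(106 - ⅓) = -3479/317/3 = -3479*3/317 = -10437/317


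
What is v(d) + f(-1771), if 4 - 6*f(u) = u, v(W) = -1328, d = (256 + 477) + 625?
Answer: -6193/6 ≈ -1032.2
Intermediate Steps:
d = 1358 (d = 733 + 625 = 1358)
f(u) = 2/3 - u/6
v(d) + f(-1771) = -1328 + (2/3 - 1/6*(-1771)) = -1328 + (2/3 + 1771/6) = -1328 + 1775/6 = -6193/6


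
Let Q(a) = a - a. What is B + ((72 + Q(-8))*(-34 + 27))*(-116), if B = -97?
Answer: 58367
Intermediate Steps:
Q(a) = 0
B + ((72 + Q(-8))*(-34 + 27))*(-116) = -97 + ((72 + 0)*(-34 + 27))*(-116) = -97 + (72*(-7))*(-116) = -97 - 504*(-116) = -97 + 58464 = 58367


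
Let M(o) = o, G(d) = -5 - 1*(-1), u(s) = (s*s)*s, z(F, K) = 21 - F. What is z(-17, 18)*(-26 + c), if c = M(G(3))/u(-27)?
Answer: -19446652/19683 ≈ -987.99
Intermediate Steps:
u(s) = s**3 (u(s) = s**2*s = s**3)
G(d) = -4 (G(d) = -5 + 1 = -4)
c = 4/19683 (c = -4/((-27)**3) = -4/(-19683) = -4*(-1/19683) = 4/19683 ≈ 0.00020322)
z(-17, 18)*(-26 + c) = (21 - 1*(-17))*(-26 + 4/19683) = (21 + 17)*(-511754/19683) = 38*(-511754/19683) = -19446652/19683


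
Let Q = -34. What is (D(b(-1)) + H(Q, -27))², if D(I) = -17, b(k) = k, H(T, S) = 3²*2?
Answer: 1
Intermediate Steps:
H(T, S) = 18 (H(T, S) = 9*2 = 18)
(D(b(-1)) + H(Q, -27))² = (-17 + 18)² = 1² = 1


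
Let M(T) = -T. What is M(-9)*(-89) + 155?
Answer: -646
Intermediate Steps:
M(-9)*(-89) + 155 = -1*(-9)*(-89) + 155 = 9*(-89) + 155 = -801 + 155 = -646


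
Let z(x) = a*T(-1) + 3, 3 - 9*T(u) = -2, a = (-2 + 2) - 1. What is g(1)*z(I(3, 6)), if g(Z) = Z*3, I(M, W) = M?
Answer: 22/3 ≈ 7.3333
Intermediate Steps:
a = -1 (a = 0 - 1 = -1)
T(u) = 5/9 (T(u) = ⅓ - ⅑*(-2) = ⅓ + 2/9 = 5/9)
z(x) = 22/9 (z(x) = -1*5/9 + 3 = -5/9 + 3 = 22/9)
g(Z) = 3*Z
g(1)*z(I(3, 6)) = (3*1)*(22/9) = 3*(22/9) = 22/3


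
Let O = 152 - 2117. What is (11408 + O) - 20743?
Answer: -11300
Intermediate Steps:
O = -1965
(11408 + O) - 20743 = (11408 - 1965) - 20743 = 9443 - 20743 = -11300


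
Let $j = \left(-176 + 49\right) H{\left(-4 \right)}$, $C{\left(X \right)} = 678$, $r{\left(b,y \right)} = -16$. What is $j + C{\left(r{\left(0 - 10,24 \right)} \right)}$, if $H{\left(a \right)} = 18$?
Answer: $-1608$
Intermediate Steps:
$j = -2286$ ($j = \left(-176 + 49\right) 18 = \left(-127\right) 18 = -2286$)
$j + C{\left(r{\left(0 - 10,24 \right)} \right)} = -2286 + 678 = -1608$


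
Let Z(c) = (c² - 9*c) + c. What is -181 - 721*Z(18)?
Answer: -129961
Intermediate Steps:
Z(c) = c² - 8*c
-181 - 721*Z(18) = -181 - 12978*(-8 + 18) = -181 - 12978*10 = -181 - 721*180 = -181 - 129780 = -129961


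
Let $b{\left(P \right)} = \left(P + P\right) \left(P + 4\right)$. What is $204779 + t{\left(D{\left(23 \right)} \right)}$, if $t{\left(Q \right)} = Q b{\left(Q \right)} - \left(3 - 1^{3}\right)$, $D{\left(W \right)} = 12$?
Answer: $209385$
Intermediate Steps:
$b{\left(P \right)} = 2 P \left(4 + P\right)$
$t{\left(Q \right)} = -2 + 2 Q^{2} \left(4 + Q\right)$ ($t{\left(Q \right)} = Q 2 Q \left(4 + Q\right) - \left(3 - 1^{3}\right) = 2 Q^{2} \left(4 + Q\right) + \left(1 - 3\right) = 2 Q^{2} \left(4 + Q\right) - 2 = -2 + 2 Q^{2} \left(4 + Q\right)$)
$204779 + t{\left(D{\left(23 \right)} \right)} = 204779 - \left(2 - 2 \cdot 12^{2} \left(4 + 12\right)\right) = 204779 - \left(2 - 4608\right) = 204779 + \left(-2 + 4608\right) = 204779 + 4606 = 209385$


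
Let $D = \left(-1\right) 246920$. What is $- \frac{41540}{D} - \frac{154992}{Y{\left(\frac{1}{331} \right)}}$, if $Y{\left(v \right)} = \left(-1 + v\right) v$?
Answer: $\frac{34941399332427}{679030} \approx 5.1458 \cdot 10^{7}$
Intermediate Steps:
$D = -246920$
$Y{\left(v \right)} = v \left(-1 + v\right)$
$- \frac{41540}{D} - \frac{154992}{Y{\left(\frac{1}{331} \right)}} = - \frac{41540}{-246920} - \frac{154992}{\frac{1}{331} \left(-1 + \frac{1}{331}\right)} = \left(-41540\right) \left(- \frac{1}{246920}\right) - \frac{154992}{\frac{1}{331} \left(-1 + \frac{1}{331}\right)} = \frac{2077}{12346} - \frac{154992}{\frac{1}{331} \left(- \frac{330}{331}\right)} = \frac{2077}{12346} - \frac{154992}{- \frac{330}{109561}} = \frac{2077}{12346} - - \frac{2830179752}{55} = \frac{2077}{12346} + \frac{2830179752}{55} = \frac{34941399332427}{679030}$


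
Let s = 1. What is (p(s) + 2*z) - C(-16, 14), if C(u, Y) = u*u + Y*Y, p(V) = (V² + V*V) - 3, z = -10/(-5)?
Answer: -449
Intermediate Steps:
z = 2 (z = -10*(-⅕) = 2)
p(V) = -3 + 2*V² (p(V) = (V² + V²) - 3 = 2*V² - 3 = -3 + 2*V²)
C(u, Y) = Y² + u² (C(u, Y) = u² + Y² = Y² + u²)
(p(s) + 2*z) - C(-16, 14) = ((-3 + 2*1²) + 2*2) - (14² + (-16)²) = ((-3 + 2*1) + 4) - (196 + 256) = ((-3 + 2) + 4) - 1*452 = (-1 + 4) - 452 = 3 - 452 = -449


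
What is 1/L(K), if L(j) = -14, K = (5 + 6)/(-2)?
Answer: -1/14 ≈ -0.071429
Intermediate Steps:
K = -11/2 (K = 11*(-½) = -11/2 ≈ -5.5000)
1/L(K) = 1/(-14) = -1/14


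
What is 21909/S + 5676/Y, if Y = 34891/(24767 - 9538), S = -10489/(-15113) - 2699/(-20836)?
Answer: 15478294249824768/532269985693 ≈ 29080.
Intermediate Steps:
S = 15255223/18523204 (S = -10489*(-1/15113) - 2699*(-1/20836) = 617/889 + 2699/20836 = 15255223/18523204 ≈ 0.82357)
Y = 34891/15229 ≈ 2.2911
21909/S + 5676/Y = 21909/(15255223/18523204) + 5676/(34891/15229) = 21909*(18523204/15255223) + 5676*(15229/34891) = 405824876436/15255223 + 86439804/34891 = 15478294249824768/532269985693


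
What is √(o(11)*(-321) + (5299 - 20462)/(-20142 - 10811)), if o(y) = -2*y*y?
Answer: √74426677591877/30953 ≈ 278.72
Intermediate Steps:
o(y) = -2*y²
√(o(11)*(-321) + (5299 - 20462)/(-20142 - 10811)) = √(-2*11²*(-321) + (5299 - 20462)/(-20142 - 10811)) = √(-2*121*(-321) - 15163/(-30953)) = √(-242*(-321) - 15163*(-1/30953)) = √(77682 + 15163/30953) = √(2404506109/30953) = √74426677591877/30953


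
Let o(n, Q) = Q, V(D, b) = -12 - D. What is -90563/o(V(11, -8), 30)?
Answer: -90563/30 ≈ -3018.8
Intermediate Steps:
-90563/o(V(11, -8), 30) = -90563/30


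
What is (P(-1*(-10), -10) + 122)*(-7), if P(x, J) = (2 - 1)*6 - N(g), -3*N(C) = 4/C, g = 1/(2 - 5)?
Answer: -868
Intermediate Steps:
g = -1/3 (g = 1/(-3) = -1/3 ≈ -0.33333)
N(C) = -4/(3*C)
P(x, J) = 2 (P(x, J) = (2 - 1)*6 - (-4)/(3*(-1/3)) = 1*6 - (-4)*(-3)/3 = 6 - 1*4 = 6 - 4 = 2)
(P(-1*(-10), -10) + 122)*(-7) = (2 + 122)*(-7) = 124*(-7) = -868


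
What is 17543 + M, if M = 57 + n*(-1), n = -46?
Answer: 17646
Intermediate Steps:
M = 103 (M = 57 - 46*(-1) = 57 + 46 = 103)
17543 + M = 17543 + 103 = 17646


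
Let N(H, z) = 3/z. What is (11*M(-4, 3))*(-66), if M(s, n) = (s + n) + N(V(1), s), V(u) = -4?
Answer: 2541/2 ≈ 1270.5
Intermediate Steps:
M(s, n) = n + s + 3/s (M(s, n) = (s + n) + 3/s = (n + s) + 3/s = n + s + 3/s)
(11*M(-4, 3))*(-66) = (11*(3 - 4 + 3/(-4)))*(-66) = (11*(3 - 4 + 3*(-1/4)))*(-66) = (11*(3 - 4 - 3/4))*(-66) = (11*(-7/4))*(-66) = -77/4*(-66) = 2541/2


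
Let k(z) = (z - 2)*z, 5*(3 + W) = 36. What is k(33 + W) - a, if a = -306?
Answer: 40386/25 ≈ 1615.4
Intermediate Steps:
W = 21/5 (W = -3 + (⅕)*36 = -3 + 36/5 = 21/5 ≈ 4.2000)
k(z) = z*(-2 + z) (k(z) = (-2 + z)*z = z*(-2 + z))
k(33 + W) - a = (33 + 21/5)*(-2 + (33 + 21/5)) - 1*(-306) = 186*(-2 + 186/5)/5 + 306 = (186/5)*(176/5) + 306 = 32736/25 + 306 = 40386/25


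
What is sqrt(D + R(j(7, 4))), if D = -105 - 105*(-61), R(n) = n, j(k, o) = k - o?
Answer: sqrt(6303) ≈ 79.391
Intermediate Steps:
D = 6300 (D = -105 + 6405 = 6300)
sqrt(D + R(j(7, 4))) = sqrt(6300 + (7 - 1*4)) = sqrt(6300 + (7 - 4)) = sqrt(6300 + 3) = sqrt(6303)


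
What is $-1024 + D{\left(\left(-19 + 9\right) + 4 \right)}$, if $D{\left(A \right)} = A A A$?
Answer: $-1240$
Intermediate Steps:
$D{\left(A \right)} = A^{3}$ ($D{\left(A \right)} = A^{2} A = A^{3}$)
$-1024 + D{\left(\left(-19 + 9\right) + 4 \right)} = -1024 + \left(\left(-19 + 9\right) + 4\right)^{3} = -1024 + \left(-10 + 4\right)^{3} = -1024 + \left(-6\right)^{3} = -1024 - 216 = -1240$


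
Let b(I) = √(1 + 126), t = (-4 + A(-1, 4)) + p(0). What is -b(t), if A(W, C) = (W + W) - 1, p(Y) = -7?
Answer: -√127 ≈ -11.269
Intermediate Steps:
A(W, C) = -1 + 2*W (A(W, C) = 2*W - 1 = -1 + 2*W)
t = -14 (t = (-4 + (-1 + 2*(-1))) - 7 = (-4 + (-1 - 2)) - 7 = (-4 - 3) - 7 = -7 - 7 = -14)
b(I) = √127
-b(t) = -√127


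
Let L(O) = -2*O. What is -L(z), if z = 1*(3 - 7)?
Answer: -8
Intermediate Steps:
z = -4 (z = 1*(-4) = -4)
-L(z) = -(-2)*(-4) = -1*8 = -8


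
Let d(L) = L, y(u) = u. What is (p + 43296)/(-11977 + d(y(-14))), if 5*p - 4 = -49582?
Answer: -55634/19985 ≈ -2.7838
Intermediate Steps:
p = -49578/5 (p = ⅘ + (⅕)*(-49582) = ⅘ - 49582/5 = -49578/5 ≈ -9915.6)
(p + 43296)/(-11977 + d(y(-14))) = (-49578/5 + 43296)/(-11977 - 14) = (166902/5)/(-11991) = (166902/5)*(-1/11991) = -55634/19985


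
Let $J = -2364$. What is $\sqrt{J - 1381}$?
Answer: $i \sqrt{3745} \approx 61.196 i$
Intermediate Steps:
$\sqrt{J - 1381} = \sqrt{-2364 - 1381} = \sqrt{-3745} = i \sqrt{3745}$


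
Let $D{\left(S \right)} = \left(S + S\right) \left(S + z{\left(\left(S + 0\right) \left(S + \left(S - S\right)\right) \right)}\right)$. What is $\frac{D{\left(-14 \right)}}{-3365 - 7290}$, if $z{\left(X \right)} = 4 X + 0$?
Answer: $\frac{4312}{2131} \approx 2.0235$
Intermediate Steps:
$z{\left(X \right)} = 4 X$
$D{\left(S \right)} = 2 S \left(S + 4 S^{2}\right)$ ($D{\left(S \right)} = \left(S + S\right) \left(S + 4 \left(S + 0\right) \left(S + \left(S - S\right)\right)\right) = 2 S \left(S + 4 S \left(S + 0\right)\right) = 2 S \left(S + 4 S S\right) = 2 S \left(S + 4 S^{2}\right)$)
$\frac{D{\left(-14 \right)}}{-3365 - 7290} = \frac{\left(-14\right)^{2} \left(2 + 8 \left(-14\right)\right)}{-3365 - 7290} = \frac{196 \left(2 - 112\right)}{-10655} = 196 \left(-110\right) \left(- \frac{1}{10655}\right) = \left(-21560\right) \left(- \frac{1}{10655}\right) = \frac{4312}{2131}$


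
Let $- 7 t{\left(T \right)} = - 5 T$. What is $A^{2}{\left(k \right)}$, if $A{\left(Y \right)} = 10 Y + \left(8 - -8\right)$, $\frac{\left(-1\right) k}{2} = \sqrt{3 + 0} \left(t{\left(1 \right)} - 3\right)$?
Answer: $\frac{319744}{49} + \frac{10240 \sqrt{3}}{7} \approx 9059.1$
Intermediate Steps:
$t{\left(T \right)} = \frac{5 T}{7}$ ($t{\left(T \right)} = - \frac{\left(-5\right) T}{7} = \frac{5 T}{7}$)
$k = \frac{32 \sqrt{3}}{7}$ ($k = - 2 \sqrt{3 + 0} \left(\frac{5}{7} \cdot 1 - 3\right) = - 2 \sqrt{3} \left(\frac{5}{7} - 3\right) = - 2 \sqrt{3} \left(- \frac{16}{7}\right) = - 2 \left(- \frac{16 \sqrt{3}}{7}\right) = \frac{32 \sqrt{3}}{7} \approx 7.9179$)
$A{\left(Y \right)} = 16 + 10 Y$ ($A{\left(Y \right)} = 10 Y + \left(8 + 8\right) = 10 Y + 16 = 16 + 10 Y$)
$A^{2}{\left(k \right)} = \left(16 + 10 \frac{32 \sqrt{3}}{7}\right)^{2} = \left(16 + \frac{320 \sqrt{3}}{7}\right)^{2}$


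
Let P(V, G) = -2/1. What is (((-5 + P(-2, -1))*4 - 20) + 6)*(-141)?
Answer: 5922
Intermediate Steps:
P(V, G) = -2 (P(V, G) = -2*1 = -2)
(((-5 + P(-2, -1))*4 - 20) + 6)*(-141) = (((-5 - 2)*4 - 20) + 6)*(-141) = ((-7*4 - 20) + 6)*(-141) = ((-28 - 20) + 6)*(-141) = (-48 + 6)*(-141) = -42*(-141) = 5922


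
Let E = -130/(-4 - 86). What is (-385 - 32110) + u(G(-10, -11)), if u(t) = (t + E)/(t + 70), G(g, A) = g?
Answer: -17547377/540 ≈ -32495.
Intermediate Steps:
E = 13/9 (E = -130/(-90) = -130*(-1/90) = 13/9 ≈ 1.4444)
u(t) = (13/9 + t)/(70 + t) (u(t) = (t + 13/9)/(t + 70) = (13/9 + t)/(70 + t))
(-385 - 32110) + u(G(-10, -11)) = (-385 - 32110) + (13/9 - 10)/(70 - 10) = -32495 - 77/9/60 = -32495 + (1/60)*(-77/9) = -32495 - 77/540 = -17547377/540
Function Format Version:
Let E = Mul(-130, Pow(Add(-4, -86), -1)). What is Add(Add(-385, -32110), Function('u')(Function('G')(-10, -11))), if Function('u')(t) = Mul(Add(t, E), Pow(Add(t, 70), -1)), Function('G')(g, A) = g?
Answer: Rational(-17547377, 540) ≈ -32495.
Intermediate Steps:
E = Rational(13, 9) (E = Mul(-130, Pow(-90, -1)) = Mul(-130, Rational(-1, 90)) = Rational(13, 9) ≈ 1.4444)
Function('u')(t) = Mul(Pow(Add(70, t), -1), Add(Rational(13, 9), t)) (Function('u')(t) = Mul(Add(t, Rational(13, 9)), Pow(Add(t, 70), -1)) = Mul(Add(Rational(13, 9), t), Pow(Add(70, t), -1)) = Mul(Pow(Add(70, t), -1), Add(Rational(13, 9), t)))
Add(Add(-385, -32110), Function('u')(Function('G')(-10, -11))) = Add(Add(-385, -32110), Mul(Pow(Add(70, -10), -1), Add(Rational(13, 9), -10))) = Add(-32495, Mul(Pow(60, -1), Rational(-77, 9))) = Add(-32495, Mul(Rational(1, 60), Rational(-77, 9))) = Add(-32495, Rational(-77, 540)) = Rational(-17547377, 540)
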